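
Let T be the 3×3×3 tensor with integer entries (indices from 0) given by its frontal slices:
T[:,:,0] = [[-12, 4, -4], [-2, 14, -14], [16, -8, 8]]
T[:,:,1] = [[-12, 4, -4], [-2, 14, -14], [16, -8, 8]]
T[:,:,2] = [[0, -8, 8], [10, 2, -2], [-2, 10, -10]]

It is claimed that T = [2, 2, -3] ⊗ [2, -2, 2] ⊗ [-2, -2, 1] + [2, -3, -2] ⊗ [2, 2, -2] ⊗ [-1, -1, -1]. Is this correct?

Yes

Reconstruct entrywise from the claimed factors. For example, T[1,2,1] = -14 and Σₗ aₗ[1]bₗ[2]cₗ[1] = (2)·(2)·(-2) + (-3)·(-2)·(-1) = -14; checking all 27 entries, every one matches. The claim holds.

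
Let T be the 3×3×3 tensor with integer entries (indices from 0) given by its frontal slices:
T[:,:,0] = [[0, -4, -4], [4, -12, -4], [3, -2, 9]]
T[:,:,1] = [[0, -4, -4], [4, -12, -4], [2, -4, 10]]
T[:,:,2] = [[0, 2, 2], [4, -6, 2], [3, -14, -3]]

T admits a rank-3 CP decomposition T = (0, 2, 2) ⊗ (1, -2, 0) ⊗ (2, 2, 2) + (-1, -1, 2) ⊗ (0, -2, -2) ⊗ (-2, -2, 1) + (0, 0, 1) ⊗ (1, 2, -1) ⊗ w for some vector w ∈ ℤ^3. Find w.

Subtract the known terms from T to get the rank-1 residual R = (0, 0, 1) ⊗ (1, 2, -1) ⊗ w, so R[i,j,k] = a[i]·b[j]·w[k]. Pick indices with nonzero a[2]·b[0] = (1)·(1) = 1. Only the fibre through (2,0,·) is needed: R[2,0,:] = T[2,0,:] − Σₗ aₗ[2]bₗ[0]cₗ = [3, 2, 3] − (2)·(1)·(2, 2, 2) − (2)·(0)·(-2, -2, 1) = [-1, -2, -1]. Then w[k] = R[2,0,k] / 1 for each k, giving w = [-1, -2, -1] / 1 = (-1, -2, -1).

w = (-1, -2, -1)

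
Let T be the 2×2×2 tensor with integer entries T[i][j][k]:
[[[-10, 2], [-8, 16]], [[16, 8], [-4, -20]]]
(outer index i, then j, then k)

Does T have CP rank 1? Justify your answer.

The mode-3 unfolding of T (rows indexed by k, columns by (i,j) = (0,0), (0,1), (1,0), (1,1)) is [[-10, -8, 16, -4], [2, 16, 8, -20]].
There the 2×2 minor on rows k ∈ {0, 1}, columns (i,j) ∈ {(0,0), (0,1)} is det [[-10, -8], [2, 16]] = -144 ≠ 0, so this unfolding has rank ≥ 2; CP rank is at least every unfolding rank, so rank(T) ≥ 2.
In particular rank(T) ≥ 2 > 1, so T is not rank-1.

No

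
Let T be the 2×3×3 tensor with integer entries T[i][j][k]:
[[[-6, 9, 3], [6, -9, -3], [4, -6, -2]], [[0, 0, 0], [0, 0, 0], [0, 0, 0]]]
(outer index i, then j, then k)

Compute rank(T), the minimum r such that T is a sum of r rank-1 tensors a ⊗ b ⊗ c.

1

Lower bound: T ≠ 0 (e.g. T[0,0,0] = -6), so rank(T) ≥ 1.
Upper bound: if T = a ⊗ b ⊗ c then every fibre of T is a multiple of the corresponding factor, so read the factors off the fibres through the nonzero entry T[0,0,0] = -6.
The mode-1 fibre T[:,0,0] = [-6, 0] gives a = [1, 0] (primitive direction); the mode-2 fibre T[0,:,0] = [-6, 6, 4] gives b = [3, -3, -2]; then c[k] = T[0,0,k] / (a[0]·b[0]) = [-6, 9, 3] / 3 = [-2, 3, 1].
Expanding [1, 0] ⊗ [3, -3, -2] ⊗ [-2, 3, 1] reproduces all 18 entries of T, so T = [1, 0] ⊗ [3, -3, -2] ⊗ [-2, 3, 1] and rank(T) ≤ 1.
These bounds meet, so rank(T) = 1.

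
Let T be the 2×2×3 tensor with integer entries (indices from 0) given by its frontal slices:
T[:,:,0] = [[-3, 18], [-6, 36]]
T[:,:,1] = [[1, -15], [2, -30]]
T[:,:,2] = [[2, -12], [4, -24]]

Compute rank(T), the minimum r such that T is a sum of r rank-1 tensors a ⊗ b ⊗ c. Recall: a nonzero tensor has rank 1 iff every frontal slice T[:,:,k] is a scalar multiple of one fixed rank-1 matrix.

2

Lower bound: in the mode-2 unfolding of T (rows indexed by j, columns by (i,k)) the 2×2 minor on rows j ∈ {0, 1}, columns (i,k) ∈ {(0,0), (0,1)} is det [[-3, 1], [18, -15]] = 27 ≠ 0, so that unfolding has rank ≥ 2 and hence rank(T) ≥ 2 (CP rank is at least every unfolding rank, though it can be larger).
Upper bound: T[i,:,:] = a[i]·M for every slice, with a = [1, 2] and M = [[-3, 1, 2], [18, -15, -12]] (rows j, columns k).
Splitting M by its rows (j = 0, 1), M = [1, 0][-3, 1, 2]ᵀ + [0, 1][18, -15, -12]ᵀ.
Hence T = [1, 2] ⊗ [1, 0] ⊗ [-3, 1, 2] + [1, 2] ⊗ [0, 1] ⊗ [18, -15, -12], so rank(T) ≤ 2.
These bounds meet, so rank(T) = 2.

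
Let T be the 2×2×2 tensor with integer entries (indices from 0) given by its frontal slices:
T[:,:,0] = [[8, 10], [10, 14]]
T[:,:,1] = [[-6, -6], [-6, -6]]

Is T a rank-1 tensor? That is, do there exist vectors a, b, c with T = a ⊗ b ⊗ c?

No

The mode-3 unfolding of T (rows indexed by k, columns by (i,j) = (0,0), (0,1), (1,0), (1,1)) is [[8, 10, 10, 14], [-6, -6, -6, -6]].
There the 2×2 minor on rows k ∈ {0, 1}, columns (i,j) ∈ {(0,0), (0,1)} is det [[8, 10], [-6, -6]] = 12 ≠ 0, so this unfolding has rank ≥ 2; CP rank is at least every unfolding rank, so rank(T) ≥ 2.
In particular rank(T) ≥ 2 > 1, so T is not rank-1.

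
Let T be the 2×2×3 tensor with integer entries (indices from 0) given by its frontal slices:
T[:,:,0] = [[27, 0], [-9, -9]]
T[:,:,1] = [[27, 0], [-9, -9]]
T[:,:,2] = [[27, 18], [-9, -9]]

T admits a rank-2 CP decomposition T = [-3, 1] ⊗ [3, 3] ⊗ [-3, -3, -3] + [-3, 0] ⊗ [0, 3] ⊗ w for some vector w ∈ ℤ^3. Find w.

Subtract the known terms from T to get the rank-1 residual R = [-3, 0] ⊗ [0, 3] ⊗ w, so R[i,j,k] = a[i]·b[j]·w[k]. Pick indices with nonzero a[0]·b[1] = (-3)·(3) = -9. Only the fibre through (0,1,·) is needed: R[0,1,:] = T[0,1,:] − Σₗ aₗ[0]bₗ[1]cₗ = [0, 0, 18] − (-3)·(3)·[-3, -3, -3] = [-27, -27, -9]. Then w[k] = R[0,1,k] / -9 for each k, giving w = [-27, -27, -9] / -9 = [3, 3, 1].

w = [3, 3, 1]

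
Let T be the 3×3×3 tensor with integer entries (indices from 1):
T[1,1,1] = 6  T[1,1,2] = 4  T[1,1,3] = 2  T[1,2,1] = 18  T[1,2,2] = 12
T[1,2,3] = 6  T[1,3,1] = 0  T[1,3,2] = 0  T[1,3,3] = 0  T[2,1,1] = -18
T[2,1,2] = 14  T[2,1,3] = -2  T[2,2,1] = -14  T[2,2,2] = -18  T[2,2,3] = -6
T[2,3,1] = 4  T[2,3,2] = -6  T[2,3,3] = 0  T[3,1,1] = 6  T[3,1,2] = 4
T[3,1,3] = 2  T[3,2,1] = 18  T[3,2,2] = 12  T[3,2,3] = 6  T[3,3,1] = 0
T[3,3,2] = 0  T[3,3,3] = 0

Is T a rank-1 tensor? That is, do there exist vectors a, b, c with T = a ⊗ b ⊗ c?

The mode-2 unfolding of T (rows indexed by j, columns by (i,k) = (1,1), (1,2), (1,3), (2,1), (2,2), (2,3), (3,1), (3,2), (3,3)) is [[6, 4, 2, -18, 14, -2, 6, 4, 2], [18, 12, 6, -14, -18, -6, 18, 12, 6], [0, 0, 0, 4, -6, 0, 0, 0, 0]].
There the 2×2 minor on rows j ∈ {1, 2}, columns (i,k) ∈ {(1,1), (2,1)} is det [[6, -18], [18, -14]] = 240 ≠ 0, so this unfolding has rank ≥ 2; CP rank is at least every unfolding rank, so rank(T) ≥ 2.
In particular rank(T) ≥ 2 > 1, so T is not rank-1.

No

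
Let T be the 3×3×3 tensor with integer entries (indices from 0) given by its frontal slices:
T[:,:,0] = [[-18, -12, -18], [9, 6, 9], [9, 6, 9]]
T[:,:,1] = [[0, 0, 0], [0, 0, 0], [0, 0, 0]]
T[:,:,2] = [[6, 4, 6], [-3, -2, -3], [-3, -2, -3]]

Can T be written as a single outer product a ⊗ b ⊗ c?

If T = a ⊗ b ⊗ c then every fibre of T is a multiple of the corresponding factor, so read the factors off the fibres through the nonzero entry T[0,0,0] = -18.
The mode-1 fibre T[:,0,0] = [-18, 9, 9] gives a = (2, -1, -1) (primitive direction); the mode-2 fibre T[0,:,0] = [-18, -12, -18] gives b = (3, 2, 3); then c[k] = T[0,0,k] / (a[0]·b[0]) = [-18, 0, 6] / 6 = (-3, 0, 1).
Expanding (2, -1, -1) ⊗ (3, 2, 3) ⊗ (-3, 0, 1) reproduces all 27 entries of T, so T = (2, -1, -1) ⊗ (3, 2, 3) ⊗ (-3, 0, 1) and rank(T) ≤ 1.
Equivalently every frontal slice T[:,:,k] is c[k] times the rank-1 matrix (2, -1, -1) ⊗ (3, 2, 3). So T has rank 1 (it is nonzero).

Yes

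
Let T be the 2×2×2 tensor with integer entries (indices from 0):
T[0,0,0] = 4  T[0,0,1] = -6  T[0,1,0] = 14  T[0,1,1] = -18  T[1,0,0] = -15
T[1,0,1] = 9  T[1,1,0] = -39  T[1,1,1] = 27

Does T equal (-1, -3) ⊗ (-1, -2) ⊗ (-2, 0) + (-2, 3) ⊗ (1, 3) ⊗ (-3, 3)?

Reconstruct entrywise from the claimed factors. For example, T[1,0,1] = 9 and Σₗ aₗ[1]bₗ[0]cₗ[1] = (-3)·(-1)·(0) + (3)·(1)·(3) = 9; checking all 8 entries, every one matches. The claim holds.

Yes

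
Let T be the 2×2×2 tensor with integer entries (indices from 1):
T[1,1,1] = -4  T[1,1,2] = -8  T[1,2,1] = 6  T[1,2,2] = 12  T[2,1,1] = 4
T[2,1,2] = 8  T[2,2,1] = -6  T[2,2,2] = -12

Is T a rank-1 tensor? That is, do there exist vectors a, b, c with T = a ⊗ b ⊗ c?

Yes

If T = a ⊗ b ⊗ c then every fibre of T is a multiple of the corresponding factor, so read the factors off the fibres through the nonzero entry T[1,1,1] = -4.
The mode-1 fibre T[:,1,1] = [-4, 4] gives a = (1, -1) (primitive direction); the mode-2 fibre T[1,:,1] = [-4, 6] gives b = (2, -3); then c[k] = T[1,1,k] / (a[1]·b[1]) = [-4, -8] / 2 = (-2, -4).
Expanding (1, -1) ⊗ (2, -3) ⊗ (-2, -4) reproduces all 8 entries of T, so T = (1, -1) ⊗ (2, -3) ⊗ (-2, -4) and rank(T) ≤ 1.
Equivalently every frontal slice T[:,:,k] is c[k] times the rank-1 matrix (1, -1) ⊗ (2, -3). So T has rank 1 (it is nonzero).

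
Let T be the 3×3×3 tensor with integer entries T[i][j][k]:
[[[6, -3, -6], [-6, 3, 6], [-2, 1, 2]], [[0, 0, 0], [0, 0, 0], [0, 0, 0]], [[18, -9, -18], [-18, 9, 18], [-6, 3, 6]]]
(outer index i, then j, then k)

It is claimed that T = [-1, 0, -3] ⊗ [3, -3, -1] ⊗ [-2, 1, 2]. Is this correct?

Yes

Reconstruct entrywise from the claimed factors. For example, T[0,0,0] = 6 and Σₗ aₗ[0]bₗ[0]cₗ[0] = (-1)·(3)·(-2) = 6; checking all 27 entries, every one matches. The claim holds.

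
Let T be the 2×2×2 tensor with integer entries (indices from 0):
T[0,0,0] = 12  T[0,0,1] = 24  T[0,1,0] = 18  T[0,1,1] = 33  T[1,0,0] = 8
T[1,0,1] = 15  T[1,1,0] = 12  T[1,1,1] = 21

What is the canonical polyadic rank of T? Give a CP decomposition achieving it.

Lower bound: the mode-1 unfolding of T (rows indexed by i, columns by (j,k) = (0,0), (0,1), (1,0), (1,1)) is [[12, 24, 18, 33], [8, 15, 12, 21]].
There the 2×2 minor on rows i ∈ {0, 1}, columns (j,k) ∈ {(0,0), (0,1)} is det [[12, 24], [8, 15]] = -12 ≠ 0, so this unfolding has rank ≥ 2; CP rank is at least every unfolding rank, so rank(T) ≥ 2. (Flattening ranks never certify an upper bound on CP rank; for that we must actually write T with 2 rank-1 terms.)
Upper bound — finding two terms. Write S_k = T[:,:,k] for the frontal slices: S₀ = [[12, 18], [8, 12]], S₁ = [[24, 33], [15, 21]].
If T = a₁ ⊗ b₁ ⊗ c₁ + a₂ ⊗ b₂ ⊗ c₂ then each S_k = c₁[k]·a₁b₁ᵀ + c₂[k]·a₂b₂ᵀ. S₀ and S₁ are linearly independent, so a₁b₁ᵀ and a₂b₂ᵀ must span the same plane of matrices: they are the rank-1 matrices of the form x·S₀ + y·S₁.
det(x·S₀ + y·S₁) is 6·xy + 9·y² = 3·(2·x + 3·y)(y), vanishing at (x:y) = (3:-2) and (1:0).
M₁ = 3·S₀ − 2·S₁ = [[-12, -12], [-6, -6]] = (-6)·(2, 1)(1, 1)ᵀ and M₂ = S₀ = [[12, 18], [8, 12]] = 2·(3, 2)(2, 3)ᵀ, so take a₁ = (2, 1), b₁ = (1, 1), a₂ = (3, 2), b₂ = (2, 3).
Each slice is an integer combination of E₁ = a₁b₁ᵀ and E₂ = a₂b₂ᵀ: S₀ = 2·E₂, S₁ = 3·E₁ + 3·E₂; reading off coefficients, c₁ = (0, 3) and c₂ = (2, 3).
Hence T = (2, 1) ⊗ (1, 1) ⊗ (0, 3) + (3, 2) ⊗ (2, 3) ⊗ (2, 3), so rank(T) ≤ 2.
These bounds meet, so rank(T) = 2.
Check entry T[0,0,0] = 12: (2)·(1)·(0) + (3)·(2)·(2) = 12.

rank(T) = 2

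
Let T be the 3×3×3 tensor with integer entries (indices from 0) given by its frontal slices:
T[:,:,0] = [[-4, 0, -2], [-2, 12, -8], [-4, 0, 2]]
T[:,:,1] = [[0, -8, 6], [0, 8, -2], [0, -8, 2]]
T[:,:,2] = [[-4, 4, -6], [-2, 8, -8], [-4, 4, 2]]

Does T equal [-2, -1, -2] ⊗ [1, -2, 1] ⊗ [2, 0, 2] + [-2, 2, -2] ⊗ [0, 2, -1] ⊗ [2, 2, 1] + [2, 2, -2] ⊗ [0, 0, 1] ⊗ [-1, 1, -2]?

Yes

Reconstruct entrywise from the claimed factors. For example, T[2,0,1] = 0 and Σₗ aₗ[2]bₗ[0]cₗ[1] = (-2)·(1)·(0) + (-2)·(0)·(2) + (-2)·(0)·(1) = 0; checking all 27 entries, every one matches. The claim holds.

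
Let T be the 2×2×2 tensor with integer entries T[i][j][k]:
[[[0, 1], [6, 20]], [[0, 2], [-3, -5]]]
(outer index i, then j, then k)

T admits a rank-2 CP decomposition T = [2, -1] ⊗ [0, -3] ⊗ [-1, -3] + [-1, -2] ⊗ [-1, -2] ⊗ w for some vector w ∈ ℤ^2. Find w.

Subtract the known terms from T to get the rank-1 residual R = [-1, -2] ⊗ [-1, -2] ⊗ w, so R[i,j,k] = a[i]·b[j]·w[k]. Pick indices with nonzero a[0]·b[0] = (-1)·(-1) = 1. Only the fibre through (0,0,·) is needed: R[0,0,:] = T[0,0,:] − Σₗ aₗ[0]bₗ[0]cₗ = [0, 1] − (2)·(0)·[-1, -3] = [0, 1]. Then w[k] = R[0,0,k] / 1 for each k, giving w = [0, 1] / 1 = [0, 1].

w = [0, 1]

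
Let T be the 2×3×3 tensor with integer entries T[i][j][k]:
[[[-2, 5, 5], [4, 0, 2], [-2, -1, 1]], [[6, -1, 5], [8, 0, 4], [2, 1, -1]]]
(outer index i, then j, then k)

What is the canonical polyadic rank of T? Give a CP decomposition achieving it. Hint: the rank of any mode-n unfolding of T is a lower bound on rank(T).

Lower bound: the mode-3 unfolding of T (rows indexed by k, columns by (i,j) = (0,0), (0,1), (0,2), (1,0), (1,1), (1,2)) is [[-2, 4, -2, 6, 8, 2], [5, 0, -1, -1, 0, 1], [5, 2, 1, 5, 4, -1]].
There the 3×3 minor on rows k ∈ {0, 1, 2}, columns (i,j) ∈ {(0,0), (0,1), (0,2)} is det [[-2, 4, -2], [5, 0, -1], [5, 2, 1]] = -64 ≠ 0, so this unfolding has rank ≥ 3; CP rank is at least every unfolding rank, so rank(T) ≥ 3. (Unfolding ranks only ever bound the CP rank from below — rank(T) can be strictly larger than all of them — so the matching upper bound has to come from an explicit 3-term decomposition.)
Upper bound: T is a sum of 3 rank-1 terms, T = [1, -1] ⊗ [1, 0, -1] ⊗ [2, 1, -1] + [1, 0] ⊗ [1, 0, 0] ⊗ [-8, 4, 4] + [1, 2] ⊗ [1, 1, 0] ⊗ [4, 0, 2] (written with every a and b primitive with positive leading entry and the scale carried by c; CP decompositions are not unique, and this one is verified by expanding entrywise), so rank(T) ≤ 3.
These bounds meet, so rank(T) = 3.
Check entry T[1,1,1] = 0: (-1)·(0)·(1) + (0)·(0)·(4) + (2)·(1)·(0) = 0.

rank(T) = 3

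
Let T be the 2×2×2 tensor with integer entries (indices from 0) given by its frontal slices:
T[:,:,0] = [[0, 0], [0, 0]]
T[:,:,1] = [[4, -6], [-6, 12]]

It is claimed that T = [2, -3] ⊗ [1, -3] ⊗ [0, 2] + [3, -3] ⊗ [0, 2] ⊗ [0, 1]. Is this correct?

Yes

Reconstruct entrywise from the claimed factors. For example, T[0,1,0] = 0 and Σₗ aₗ[0]bₗ[1]cₗ[0] = (2)·(-3)·(0) + (3)·(2)·(0) = 0; checking all 8 entries, every one matches. The claim holds.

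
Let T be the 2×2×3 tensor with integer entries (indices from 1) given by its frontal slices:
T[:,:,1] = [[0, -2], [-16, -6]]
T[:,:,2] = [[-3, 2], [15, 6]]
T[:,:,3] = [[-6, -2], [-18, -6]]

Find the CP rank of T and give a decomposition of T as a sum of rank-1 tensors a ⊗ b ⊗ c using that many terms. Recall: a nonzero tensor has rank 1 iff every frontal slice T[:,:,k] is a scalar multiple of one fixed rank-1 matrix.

Lower bound: in the mode-3 unfolding of T (rows indexed by k, columns by (i,j)) the 2×2 minor on rows k ∈ {1, 2}, columns (i,j) ∈ {(1,1), (1,2)} is det [[0, -2], [-3, 2]] = -6 ≠ 0, so that unfolding has rank ≥ 2 and hence rank(T) ≥ 2 (CP rank is at least every unfolding rank, though it can be larger).
Upper bound: with S_k = T[:,:,k], the two rank-1 terms a₁b₁ᵀ, a₂b₂ᵀ are the rank-1 members of the pencil x·S₁ + y·S₂.
det(x·S₁ + y·S₂) is −32·x² + 80·xy − 48·y² = (-16)·(2·x − 3·y)(x − y), vanishing at (x:y) = (3:2) and (1:1).
M₁ = 3·S₁ + 2·S₂ = [[-6, -2], [-18, -6]] = (-2)·[1, 3][3, 1]ᵀ and M₂ = S₁ + S₂ = [[-3, 0], [-1, 0]] = −[3, 1][1, 0]ᵀ, so take a₁ = [1, 3], b₁ = [3, 1], a₂ = [3, 1], b₂ = [1, 0].
Each slice is an integer combination of E₁ = a₁b₁ᵀ and E₂ = a₂b₂ᵀ: S₁ = −2·E₁ + 2·E₂, S₂ = 2·E₁ − 3·E₂, S₃ = −2·E₁; reading off coefficients, c₁ = [-2, 2, -2] and c₂ = [2, -3, 0].
Hence T = [1, 3] ⊗ [3, 1] ⊗ [-2, 2, -2] + [3, 1] ⊗ [1, 0] ⊗ [2, -3, 0], so rank(T) ≤ 2.
These bounds meet, so rank(T) = 2.

rank(T) = 2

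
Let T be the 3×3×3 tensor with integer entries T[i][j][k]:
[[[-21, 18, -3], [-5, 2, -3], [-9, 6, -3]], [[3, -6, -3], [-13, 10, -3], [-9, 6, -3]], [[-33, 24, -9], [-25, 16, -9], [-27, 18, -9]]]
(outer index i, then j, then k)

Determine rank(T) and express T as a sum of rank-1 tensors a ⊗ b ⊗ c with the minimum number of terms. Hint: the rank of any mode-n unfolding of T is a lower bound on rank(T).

Lower bound: in the mode-1 unfolding of T (rows indexed by i, columns by (j,k)) the 2×2 minor on rows i ∈ {0, 1}, columns (j,k) ∈ {(0,0), (0,1)} is det [[-21, 18], [3, -6]] = 72 ≠ 0, so that unfolding has rank ≥ 2 and hence rank(T) ≥ 2 (CP rank is at least every unfolding rank, though it can be larger).
Upper bound: with S_k = T[:,:,k], the two rank-1 terms a₁b₁ᵀ, a₂b₂ᵀ are the rank-1 members of the pencil x·S₀ + y·S₁.
The 2×2 minor of x·S₀ + y·S₁ on rows {0,1}, columns {0,1} is 288·x² − 480·xy + 192·y² = 96·(3·x − 2·y)(x − y), vanishing at (x:y) = (2:3) and (1:1).
M₁ = 2·S₀ + 3·S₁ = [[12, -4, 0], [-12, 4, 0], [6, -2, 0]] = 2·[2, -2, 1][3, -1, 0]ᵀ and M₂ = S₀ + S₁ = [[-3, -3, -3], [-3, -3, -3], [-9, -9, -9]] = (-3)·[1, 1, 3][1, 1, 1]ᵀ, so take a₁ = [2, -2, 1], b₁ = [3, -1, 0], a₂ = [1, 1, 3], b₂ = [1, 1, 1].
Each slice is an integer combination of E₁ = a₁b₁ᵀ and E₂ = a₂b₂ᵀ: S₀ = −2·E₁ − 9·E₂, S₁ = 2·E₁ + 6·E₂, S₂ = −3·E₂; reading off coefficients, c₁ = [-2, 2, 0] and c₂ = [-9, 6, -3].
Hence T = [2, -2, 1] ⊗ [3, -1, 0] ⊗ [-2, 2, 0] + [1, 1, 3] ⊗ [1, 1, 1] ⊗ [-9, 6, -3], so rank(T) ≤ 2.
These bounds meet, so rank(T) = 2.

rank(T) = 2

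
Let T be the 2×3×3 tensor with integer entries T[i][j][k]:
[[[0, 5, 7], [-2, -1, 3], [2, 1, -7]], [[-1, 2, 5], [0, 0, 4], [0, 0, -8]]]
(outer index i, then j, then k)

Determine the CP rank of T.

Lower bound: the mode-3 unfolding of T (rows indexed by k, columns by (i,j) = (0,0), (0,1), (0,2), (1,0), (1,1), (1,2)) is [[0, -2, 2, -1, 0, 0], [5, -1, 1, 2, 0, 0], [7, 3, -7, 5, 4, -8]].
There the 3×3 minor on rows k ∈ {0, 1, 2}, columns (i,j) ∈ {(0,0), (0,1), (0,2)} is det [[0, -2, 2], [5, -1, 1], [7, 3, -7]] = -40 ≠ 0, so this unfolding has rank ≥ 3; CP rank is at least every unfolding rank, so rank(T) ≥ 3. (Unfolding ranks only ever bound the CP rank from below — rank(T) can be strictly larger than all of them — so the matching upper bound has to come from an explicit 3-term decomposition.)
Upper bound: T is a sum of 3 rank-1 terms, T = (1, 0) ⊗ (1, -1, 1) ⊗ (2, 1, 1) + (1, 1) ⊗ (1, 1, -2) ⊗ (0, 0, 4) + (2, 1) ⊗ (1, 0, 0) ⊗ (-1, 2, 1) (one valid choice — decompositions are not unique — normalised so each a, b is primitive with positive first nonzero entry; check it by expanding all entries), so rank(T) ≤ 3.
These bounds meet, so rank(T) = 3.

3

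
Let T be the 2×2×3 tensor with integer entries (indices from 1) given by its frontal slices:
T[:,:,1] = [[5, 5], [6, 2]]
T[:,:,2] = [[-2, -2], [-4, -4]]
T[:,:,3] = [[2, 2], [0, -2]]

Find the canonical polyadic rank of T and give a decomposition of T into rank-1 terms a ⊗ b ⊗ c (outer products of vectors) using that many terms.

rank(T) = 3

Lower bound: in the mode-3 unfolding of T (rows indexed by k, columns by (i,j)) the 3×3 minor on rows k ∈ {1, 2, 3}, columns (i,j) ∈ {(1,1), (2,1), (2,2)} is det [[5, 6, 2], [-2, -4, -4], [2, 0, -2]] = -16 ≠ 0, so that unfolding has rank ≥ 3 and hence rank(T) ≥ 3 (CP rank is at least every unfolding rank, though it can be larger).
Upper bound: T is a sum of 3 rank-1 terms, T = (0, 1) ⊗ (2, 1) ⊗ (4, 0, 2) + (1, -2) ⊗ (1, 1) ⊗ (1, 2, 2) + (1, 0) ⊗ (1, 1) ⊗ (4, -4, 0) (written with every a and b primitive with positive leading entry and the scale carried by c; CP decompositions are not unique, and this one is verified by expanding entrywise), so rank(T) ≤ 3.
These bounds meet, so rank(T) = 3.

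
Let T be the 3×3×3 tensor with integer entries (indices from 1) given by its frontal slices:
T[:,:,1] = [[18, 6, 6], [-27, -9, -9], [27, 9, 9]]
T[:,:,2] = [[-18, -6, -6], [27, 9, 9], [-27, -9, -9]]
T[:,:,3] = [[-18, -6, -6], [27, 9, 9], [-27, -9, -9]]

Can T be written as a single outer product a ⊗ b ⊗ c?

Yes

If T = a ⊗ b ⊗ c then every fibre of T is a multiple of the corresponding factor, so read the factors off the fibres through the nonzero entry T[1,1,1] = 18.
The mode-1 fibre T[:,1,1] = [18, -27, 27] gives a = [2, -3, 3] (primitive direction); the mode-2 fibre T[1,:,1] = [18, 6, 6] gives b = [3, 1, 1]; then c[k] = T[1,1,k] / (a[1]·b[1]) = [18, -18, -18] / 6 = [3, -3, -3].
Expanding [2, -3, 3] ⊗ [3, 1, 1] ⊗ [3, -3, -3] reproduces all 27 entries of T, so T = [2, -3, 3] ⊗ [3, 1, 1] ⊗ [3, -3, -3] and rank(T) ≤ 1.
Equivalently every frontal slice T[:,:,k] is c[k] times the rank-1 matrix [2, -3, 3] ⊗ [3, 1, 1]. So T has rank 1 (it is nonzero).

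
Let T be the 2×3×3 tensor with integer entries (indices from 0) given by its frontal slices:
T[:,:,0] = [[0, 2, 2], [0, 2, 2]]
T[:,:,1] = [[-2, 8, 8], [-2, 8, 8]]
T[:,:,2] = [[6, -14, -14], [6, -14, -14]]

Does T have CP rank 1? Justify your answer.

The mode-2 unfolding of T (rows indexed by j, columns by (i,k) = (0,0), (0,1), (0,2), (1,0), (1,1), (1,2)) is [[0, -2, 6, 0, -2, 6], [2, 8, -14, 2, 8, -14], [2, 8, -14, 2, 8, -14]].
There the 2×2 minor on rows j ∈ {0, 1}, columns (i,k) ∈ {(0,0), (0,1)} is det [[0, -2], [2, 8]] = 4 ≠ 0, so this unfolding has rank ≥ 2; CP rank is at least every unfolding rank, so rank(T) ≥ 2.
In particular rank(T) ≥ 2 > 1, so T is not rank-1.

No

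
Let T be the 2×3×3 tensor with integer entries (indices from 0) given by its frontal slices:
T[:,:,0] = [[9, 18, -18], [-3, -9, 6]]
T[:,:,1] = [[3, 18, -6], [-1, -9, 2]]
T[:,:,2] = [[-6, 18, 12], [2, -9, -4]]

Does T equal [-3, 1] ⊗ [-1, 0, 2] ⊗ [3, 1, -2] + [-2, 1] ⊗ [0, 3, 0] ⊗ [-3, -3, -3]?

Reconstruct entrywise from the claimed factors. For example, T[0,0,2] = -6 and Σₗ aₗ[0]bₗ[0]cₗ[2] = (-3)·(-1)·(-2) + (-2)·(0)·(-3) = -6; checking all 18 entries, every one matches. The claim holds.

Yes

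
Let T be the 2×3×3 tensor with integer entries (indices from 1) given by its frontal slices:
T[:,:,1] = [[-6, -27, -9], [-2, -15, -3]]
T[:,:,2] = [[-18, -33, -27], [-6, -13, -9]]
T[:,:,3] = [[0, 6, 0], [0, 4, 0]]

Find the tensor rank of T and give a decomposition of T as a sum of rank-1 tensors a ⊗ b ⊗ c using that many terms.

Lower bound: the mode-3 unfolding of T (rows indexed by k, columns by (i,j) = (1,1), (1,2), (1,3), (2,1), (2,2), (2,3)) is [[-6, -27, -9, -2, -15, -3], [-18, -33, -27, -6, -13, -9], [0, 6, 0, 0, 4, 0]].
There the 2×2 minor on rows k ∈ {1, 2}, columns (i,j) ∈ {(1,1), (1,2)} is det [[-6, -27], [-18, -33]] = -288 ≠ 0, so this unfolding has rank ≥ 2; CP rank is at least every unfolding rank, so rank(T) ≥ 2. (Flattening ranks never certify an upper bound on CP rank; for that we must actually write T with 2 rank-1 terms.)
Upper bound — finding two terms. Write S_k = T[:,:,k] for the frontal slices: S₁ = [[-6, -27, -9], [-2, -15, -3]], S₂ = [[-18, -33, -27], [-6, -13, -9]], S₃ = [[0, 6, 0], [0, 4, 0]].
If T = a₁ ⊗ b₁ ⊗ c₁ + a₂ ⊗ b₂ ⊗ c₂ then each S_k = c₁[k]·a₁b₁ᵀ + c₂[k]·a₂b₂ᵀ. S₁ and S₂ are linearly independent, so a₁b₁ᵀ and a₂b₂ᵀ must span the same plane of matrices: they are the rank-1 matrices of the form x·S₁ + y·S₂.
The 2×2 minor of x·S₁ + y·S₂ on rows {1,2}, columns {1,2} is 36·x² + 120·xy + 36·y² = 12·(x + 3·y)(3·x + y), vanishing at (x:y) = (3:-1) and (1:-3).
M₁ = 3·S₁ − S₂ = [[0, -48, 0], [0, -32, 0]] = (-16)·[3, 2][0, 1, 0]ᵀ and M₂ = S₁ − 3·S₂ = [[48, 72, 72], [16, 24, 24]] = 8·[3, 1][2, 3, 3]ᵀ, so take a₁ = [3, 2], b₁ = [0, 1, 0], a₂ = [3, 1], b₂ = [2, 3, 3].
Each slice is an integer combination of E₁ = a₁b₁ᵀ and E₂ = a₂b₂ᵀ: S₁ = −6·E₁ − E₂, S₂ = −2·E₁ − 3·E₂, S₃ = 2·E₁; reading off coefficients, c₁ = [-6, -2, 2] and c₂ = [-1, -3, 0].
Hence T = [3, 2] ⊗ [0, 1, 0] ⊗ [-6, -2, 2] + [3, 1] ⊗ [2, 3, 3] ⊗ [-1, -3, 0], so rank(T) ≤ 2.
These bounds meet, so rank(T) = 2.

rank(T) = 2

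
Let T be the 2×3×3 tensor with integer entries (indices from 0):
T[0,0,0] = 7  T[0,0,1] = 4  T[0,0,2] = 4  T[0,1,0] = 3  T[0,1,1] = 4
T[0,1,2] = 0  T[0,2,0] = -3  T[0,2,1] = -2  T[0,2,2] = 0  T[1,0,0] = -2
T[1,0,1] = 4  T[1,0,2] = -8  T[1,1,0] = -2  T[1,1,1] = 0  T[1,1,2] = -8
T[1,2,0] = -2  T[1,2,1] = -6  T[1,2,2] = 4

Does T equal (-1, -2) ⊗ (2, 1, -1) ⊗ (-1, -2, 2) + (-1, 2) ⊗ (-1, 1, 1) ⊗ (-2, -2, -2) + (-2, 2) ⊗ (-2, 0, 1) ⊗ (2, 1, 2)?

Reconstruct entry (0,0,0) from the claimed factors: Σₗ aₗ[0]bₗ[0]cₗ[0] = (-1)·(2)·(-1) + (-1)·(-1)·(-2) + (-2)·(-2)·(2) = 8, but T[0,0,0] = 7. The claim is false.

No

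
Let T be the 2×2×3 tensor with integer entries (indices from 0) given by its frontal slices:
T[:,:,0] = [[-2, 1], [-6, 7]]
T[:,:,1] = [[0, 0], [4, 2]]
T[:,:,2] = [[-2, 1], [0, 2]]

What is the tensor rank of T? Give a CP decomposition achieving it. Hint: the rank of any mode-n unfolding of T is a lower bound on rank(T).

Lower bound: the mode-3 unfolding of T (rows indexed by k, columns by (i,j) = (0,0), (0,1), (1,0), (1,1)) is [[-2, 1, -6, 7], [0, 0, 4, 2], [-2, 1, 0, 2]].
There the 3×3 minor on rows k ∈ {0, 1, 2}, columns (i,j) ∈ {(0,0), (1,0), (1,1)} is det [[-2, -6, 7], [0, 4, 2], [-2, 0, 2]] = 64 ≠ 0, so this unfolding has rank ≥ 3; CP rank is at least every unfolding rank, so rank(T) ≥ 3. (Unfolding ranks only ever bound the CP rank from below — rank(T) can be strictly larger than all of them — so the matching upper bound has to come from an explicit 3-term decomposition.)
Upper bound: T is a sum of 3 rank-1 terms, T = [0, 1] (x) [0, 1] (x) [4, 4, 2] + [0, 1] (x) [2, -1] (x) [-2, 2, 1] + [1, 1] (x) [2, -1] (x) [-1, 0, -1] (written with every a and b primitive with positive leading entry and the scale carried by c; CP decompositions are not unique, and this one is verified by expanding entrywise), so rank(T) ≤ 3.
These bounds meet, so rank(T) = 3.

rank(T) = 3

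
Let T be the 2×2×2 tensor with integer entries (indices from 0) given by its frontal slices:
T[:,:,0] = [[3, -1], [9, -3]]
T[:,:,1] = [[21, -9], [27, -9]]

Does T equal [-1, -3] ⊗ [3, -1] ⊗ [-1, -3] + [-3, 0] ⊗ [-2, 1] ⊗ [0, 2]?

Yes

Reconstruct entrywise from the claimed factors. For example, T[0,1,1] = -9 and Σₗ aₗ[0]bₗ[1]cₗ[1] = (-1)·(-1)·(-3) + (-3)·(1)·(2) = -9; checking all 8 entries, every one matches. The claim holds.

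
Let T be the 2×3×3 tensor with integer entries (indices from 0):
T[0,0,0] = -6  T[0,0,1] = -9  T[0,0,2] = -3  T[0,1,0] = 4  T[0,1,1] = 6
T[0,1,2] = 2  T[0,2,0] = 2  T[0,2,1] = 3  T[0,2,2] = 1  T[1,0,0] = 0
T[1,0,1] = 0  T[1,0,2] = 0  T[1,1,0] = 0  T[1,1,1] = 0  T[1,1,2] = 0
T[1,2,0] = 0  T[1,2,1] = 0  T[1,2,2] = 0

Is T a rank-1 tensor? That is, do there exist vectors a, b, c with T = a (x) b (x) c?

Yes

If T = a (x) b (x) c then every fibre of T is a multiple of the corresponding factor, so read the factors off the fibres through the nonzero entry T[0,0,0] = -6.
The mode-1 fibre T[:,0,0] = [-6, 0] gives a = (1, 0) (primitive direction); the mode-2 fibre T[0,:,0] = [-6, 4, 2] gives b = (3, -2, -1); then c[k] = T[0,0,k] / (a[0]·b[0]) = [-6, -9, -3] / 3 = (-2, -3, -1).
Expanding (1, 0) (x) (3, -2, -1) (x) (-2, -3, -1) reproduces all 18 entries of T, so T = (1, 0) (x) (3, -2, -1) (x) (-2, -3, -1) and rank(T) ≤ 1.
Equivalently every frontal slice T[:,:,k] is c[k] times the rank-1 matrix (1, 0) (x) (3, -2, -1). So T has rank 1 (it is nonzero).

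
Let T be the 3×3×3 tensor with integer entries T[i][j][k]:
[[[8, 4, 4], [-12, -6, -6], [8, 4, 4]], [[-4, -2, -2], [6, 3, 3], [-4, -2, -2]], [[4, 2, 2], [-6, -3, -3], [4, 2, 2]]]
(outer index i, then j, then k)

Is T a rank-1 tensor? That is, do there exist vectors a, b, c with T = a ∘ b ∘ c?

Yes

If T = a ∘ b ∘ c then every fibre of T is a multiple of the corresponding factor, so read the factors off the fibres through the nonzero entry T[0,0,0] = 8.
The mode-1 fibre T[:,0,0] = [8, -4, 4] gives a = (2, -1, 1) (primitive direction); the mode-2 fibre T[0,:,0] = [8, -12, 8] gives b = (2, -3, 2); then c[k] = T[0,0,k] / (a[0]·b[0]) = [8, 4, 4] / 4 = (2, 1, 1).
Expanding (2, -1, 1) ∘ (2, -3, 2) ∘ (2, 1, 1) reproduces all 27 entries of T, so T = (2, -1, 1) ∘ (2, -3, 2) ∘ (2, 1, 1) and rank(T) ≤ 1.
Equivalently every frontal slice T[:,:,k] is c[k] times the rank-1 matrix (2, -1, 1) ∘ (2, -3, 2). So T has rank 1 (it is nonzero).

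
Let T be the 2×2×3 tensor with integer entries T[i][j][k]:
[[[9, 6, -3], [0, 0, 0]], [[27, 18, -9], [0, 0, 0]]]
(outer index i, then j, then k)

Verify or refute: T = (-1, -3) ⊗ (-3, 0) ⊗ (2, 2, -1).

No

Reconstruct entry (0,0,0) from the claimed factors: Σₗ aₗ[0]bₗ[0]cₗ[0] = (-1)·(-3)·(2) = 6, but T[0,0,0] = 9. The claim is false.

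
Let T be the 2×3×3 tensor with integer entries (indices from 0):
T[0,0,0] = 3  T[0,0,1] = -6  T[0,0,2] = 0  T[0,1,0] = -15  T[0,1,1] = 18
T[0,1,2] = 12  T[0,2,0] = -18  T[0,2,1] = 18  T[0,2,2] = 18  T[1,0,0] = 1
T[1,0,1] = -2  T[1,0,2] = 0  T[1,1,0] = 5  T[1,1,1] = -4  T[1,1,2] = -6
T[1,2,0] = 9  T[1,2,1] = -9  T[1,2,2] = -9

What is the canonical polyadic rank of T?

2

Lower bound: the mode-1 unfolding of T (rows indexed by i, columns by (j,k) = (0,0), (0,1), (0,2), (1,0), (1,1), (1,2), (2,0), (2,1), (2,2)) is [[3, -6, 0, -15, 18, 12, -18, 18, 18], [1, -2, 0, 5, -4, -6, 9, -9, -9]].
There the 2×2 minor on rows i ∈ {0, 1}, columns (j,k) ∈ {(0,0), (1,0)} is det [[3, -15], [1, 5]] = 30 ≠ 0, so this unfolding has rank ≥ 2; CP rank is at least every unfolding rank, so rank(T) ≥ 2. (Unfolding ranks only ever bound the CP rank from below — rank(T) can be strictly larger than all of them — so the matching upper bound has to come from an explicit 2-term decomposition.)
Upper bound — finding two terms. Write S_k = T[:,:,k] for the frontal slices: S₀ = [[3, -15, -18], [1, 5, 9]], S₁ = [[-6, 18, 18], [-2, -4, -9]], S₂ = [[0, 12, 18], [0, -6, -9]].
If T = a₁ ⊗ b₁ ⊗ c₁ + a₂ ⊗ b₂ ⊗ c₂ then each S_k = c₁[k]·a₁b₁ᵀ + c₂[k]·a₂b₂ᵀ. S₀ and S₁ are linearly independent, so a₁b₁ᵀ and a₂b₂ᵀ must span the same plane of matrices: they are the rank-1 matrices of the form x·S₀ + y·S₁.
The 2×2 minor of x·S₀ + y·S₁ on rows {0,1}, columns {0,1} is 30·x² − 90·xy + 60·y² = 30·(x − 2·y)(x − y), vanishing at (x:y) = (2:1) and (1:1).
M₁ = 2·S₀ + S₁ = [[0, -12, -18], [0, 6, 9]] = (-3)·(2, -1)(0, 2, 3)ᵀ and M₂ = S₀ + S₁ = [[-3, 3, 0], [-1, 1, 0]] = −(3, 1)(1, -1, 0)ᵀ, so take a₁ = (2, -1), b₁ = (0, 2, 3), a₂ = (3, 1), b₂ = (1, -1, 0).
Each slice is an integer combination of E₁ = a₁b₁ᵀ and E₂ = a₂b₂ᵀ: S₀ = −3·E₁ + E₂, S₁ = 3·E₁ − 2·E₂, S₂ = 3·E₁; reading off coefficients, c₁ = (-3, 3, 3) and c₂ = (1, -2, 0).
Hence T = (2, -1) ⊗ (0, 2, 3) ⊗ (-3, 3, 3) + (3, 1) ⊗ (1, -1, 0) ⊗ (1, -2, 0), so rank(T) ≤ 2.
These bounds meet, so rank(T) = 2.
Check entry T[1,2,1] = -9: (-1)·(3)·(3) + (1)·(0)·(-2) = -9.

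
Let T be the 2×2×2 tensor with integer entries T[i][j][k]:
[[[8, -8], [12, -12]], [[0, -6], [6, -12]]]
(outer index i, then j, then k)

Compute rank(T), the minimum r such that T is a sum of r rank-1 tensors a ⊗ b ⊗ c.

Lower bound: in the mode-3 unfolding of T (rows indexed by k, columns by (i,j)) the 2×2 minor on rows k ∈ {0, 1}, columns (i,j) ∈ {(0,0), (1,0)} is det [[8, 0], [-8, -6]] = -48 ≠ 0, so that unfolding has rank ≥ 2 and hence rank(T) ≥ 2 (CP rank is at least every unfolding rank, though it can be larger).
Upper bound: with S_k = T[:,:,k], the two rank-1 terms a₁b₁ᵀ, a₂b₂ᵀ are the rank-1 members of the pencil x·S₀ + y·S₁.
det(x·S₀ + y·S₁) is 48·x² − 72·xy + 24·y² = 24·(2·x − y)(x − y), vanishing at (x:y) = (1:2) and (1:1).
M₁ = S₀ + 2·S₁ = [[-8, -12], [-12, -18]] = (-2)·[2, 3][2, 3]ᵀ and M₂ = S₀ + S₁ = [[0, 0], [-6, -6]] = (-6)·[0, 1][1, 1]ᵀ, so take a₁ = [2, 3], b₁ = [2, 3], a₂ = [0, 1], b₂ = [1, 1].
Each slice is an integer combination of E₁ = a₁b₁ᵀ and E₂ = a₂b₂ᵀ: S₀ = 2·E₁ − 12·E₂, S₁ = −2·E₁ + 6·E₂; reading off coefficients, c₁ = [2, -2] and c₂ = [-12, 6].
Hence T = [2, 3] ⊗ [2, 3] ⊗ [2, -2] + [0, 1] ⊗ [1, 1] ⊗ [-12, 6], so rank(T) ≤ 2.
These bounds meet, so rank(T) = 2.

2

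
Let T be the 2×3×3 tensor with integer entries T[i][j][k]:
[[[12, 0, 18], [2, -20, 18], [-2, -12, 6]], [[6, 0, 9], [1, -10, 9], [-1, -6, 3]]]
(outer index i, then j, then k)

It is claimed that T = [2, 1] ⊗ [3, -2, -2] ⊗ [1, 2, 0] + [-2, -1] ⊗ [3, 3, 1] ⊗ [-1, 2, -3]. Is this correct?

Yes

Reconstruct entrywise from the claimed factors. For example, T[1,2,2] = 3 and Σₗ aₗ[1]bₗ[2]cₗ[2] = (1)·(-2)·(0) + (-1)·(1)·(-3) = 3; checking all 18 entries, every one matches. The claim holds.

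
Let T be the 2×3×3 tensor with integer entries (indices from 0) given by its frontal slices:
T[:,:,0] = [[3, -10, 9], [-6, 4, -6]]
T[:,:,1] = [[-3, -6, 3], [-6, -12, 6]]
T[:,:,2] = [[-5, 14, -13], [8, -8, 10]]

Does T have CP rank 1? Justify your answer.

The mode-2 unfolding of T (rows indexed by j, columns by (i,k) = (0,0), (0,1), (0,2), (1,0), (1,1), (1,2)) is [[3, -3, -5, -6, -6, 8], [-10, -6, 14, 4, -12, -8], [9, 3, -13, -6, 6, 10]].
There the 2×2 minor on rows j ∈ {0, 1}, columns (i,k) ∈ {(0,0), (0,1)} is det [[3, -3], [-10, -6]] = -48 ≠ 0, so this unfolding has rank ≥ 2; CP rank is at least every unfolding rank, so rank(T) ≥ 2.
In particular rank(T) ≥ 2 > 1, so T is not rank-1.

No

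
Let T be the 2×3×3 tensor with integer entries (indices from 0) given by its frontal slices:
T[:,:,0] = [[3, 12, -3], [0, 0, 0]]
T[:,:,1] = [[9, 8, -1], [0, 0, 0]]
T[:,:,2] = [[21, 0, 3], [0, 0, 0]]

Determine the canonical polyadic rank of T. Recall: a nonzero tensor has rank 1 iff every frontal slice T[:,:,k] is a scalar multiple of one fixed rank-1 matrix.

Lower bound: the mode-3 unfolding of T (rows indexed by k, columns by (i,j) = (0,0), (0,1), (0,2), (1,0), (1,1), (1,2)) is [[3, 12, -3, 0, 0, 0], [9, 8, -1, 0, 0, 0], [21, 0, 3, 0, 0, 0]].
There the 2×2 minor on rows k ∈ {0, 1}, columns (i,j) ∈ {(0,0), (0,1)} is det [[3, 12], [9, 8]] = -84 ≠ 0, so this unfolding has rank ≥ 2; CP rank is at least every unfolding rank, so rank(T) ≥ 2. (Unfolding ranks only ever bound the CP rank from below — rank(T) can be strictly larger than all of them — so the matching upper bound has to come from an explicit 2-term decomposition.)
Upper bound — finding two terms. Every mode-1 slice of T is a multiple of one matrix: T[i,:,:] = a[i]·M with a = [1, 0] and M = [[3, 9, 21], [12, 8, 0], [-3, -1, 3]] (rows indexed by j, columns by k). So it suffices to write M as a sum of two rank-1 matrices.
The rows of M satisfy (row 0) = 2·(row 1) + 7·(row 2), so splitting by rows, M = [2, 1, 0][12, 8, 0]ᵀ + [7, 0, 1][-3, -1, 3]ᵀ.
Hence T = [1, 0] ∘ [2, 1, 0] ∘ [12, 8, 0] + [1, 0] ∘ [7, 0, 1] ∘ [-3, -1, 3], so rank(T) ≤ 2.
These bounds meet, so rank(T) = 2.

2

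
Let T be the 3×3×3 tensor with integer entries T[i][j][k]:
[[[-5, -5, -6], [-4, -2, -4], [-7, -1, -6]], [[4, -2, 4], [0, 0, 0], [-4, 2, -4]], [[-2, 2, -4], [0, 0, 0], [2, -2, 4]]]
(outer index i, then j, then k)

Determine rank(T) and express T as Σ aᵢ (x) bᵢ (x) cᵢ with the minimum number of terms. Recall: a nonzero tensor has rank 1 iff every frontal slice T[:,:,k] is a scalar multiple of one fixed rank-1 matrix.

rank(T) = 3

Lower bound: the mode-1 unfolding of T (rows indexed by i, columns by (j,k) = (0,0), (0,1), (0,2), (1,0), (1,1), (1,2), (2,0), (2,1), (2,2)) is [[-5, -5, -6, -4, -2, -4, -7, -1, -6], [4, -2, 4, 0, 0, 0, -4, 2, -4], [-2, 2, -4, 0, 0, 0, 2, -2, 4]].
There the 3×3 minor on rows i ∈ {0, 1, 2}, columns (j,k) ∈ {(0,0), (0,1), (0,2)} is det [[-5, -5, -6], [4, -2, 4], [-2, 2, -4]] = -64 ≠ 0, so this unfolding has rank ≥ 3; CP rank is at least every unfolding rank, so rank(T) ≥ 3. (Unfolding ranks only ever bound the CP rank from below — rank(T) can be strictly larger than all of them — so the matching upper bound has to come from an explicit 3-term decomposition.)
Upper bound: T is a sum of 3 rank-1 terms, T = [1, 0, 0] (x) [2, 1, 1] (x) [-4, -2, -4] + [1, 0, 2] (x) [1, 0, -1] (x) [-1, 1, -2] + [1, 1, 0] (x) [1, 0, -1] (x) [4, -2, 4] (written with every a and b primitive with positive leading entry and the scale carried by c; CP decompositions are not unique, and this one is verified by expanding entrywise), so rank(T) ≤ 3.
These bounds meet, so rank(T) = 3.
Check entry T[2,2,1] = -2: (0)·(1)·(-2) + (2)·(-1)·(1) + (0)·(-1)·(-2) = -2.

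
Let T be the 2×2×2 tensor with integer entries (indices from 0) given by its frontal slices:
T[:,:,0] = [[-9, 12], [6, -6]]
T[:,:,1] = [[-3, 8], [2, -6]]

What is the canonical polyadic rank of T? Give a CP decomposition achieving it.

rank(T) = 2

Lower bound: the mode-3 unfolding of T (rows indexed by k, columns by (i,j) = (0,0), (0,1), (1,0), (1,1)) is [[-9, 12, 6, -6], [-3, 8, 2, -6]].
There the 2×2 minor on rows k ∈ {0, 1}, columns (i,j) ∈ {(0,0), (0,1)} is det [[-9, 12], [-3, 8]] = -36 ≠ 0, so this unfolding has rank ≥ 2; CP rank is at least every unfolding rank, so rank(T) ≥ 2. (This is only a lower bound: in general the CP rank may exceed every unfolding rank, so we still need to exhibit 2 rank-1 terms summing to T.)
Upper bound — finding two terms. Write S_k = T[:,:,k] for the frontal slices: S₀ = [[-9, 12], [6, -6]], S₁ = [[-3, 8], [2, -6]].
If T = a₁ ⊗ b₁ ⊗ c₁ + a₂ ⊗ b₂ ⊗ c₂ then each S_k = c₁[k]·a₁b₁ᵀ + c₂[k]·a₂b₂ᵀ. S₀ and S₁ are linearly independent, so a₁b₁ᵀ and a₂b₂ᵀ must span the same plane of matrices: they are the rank-1 matrices of the form x·S₀ + y·S₁.
det(x·S₀ + y·S₁) is −18·x² + 2·y² = (-2)·(3·x − y)(3·x + y), vanishing at (x:y) = (1:3) and (1:-3).
M₁ = S₀ + 3·S₁ = [[-18, 36], [12, -24]] = (-6)·[3, -2][1, -2]ᵀ and M₂ = S₀ − 3·S₁ = [[0, -12], [0, 12]] = (-12)·[1, -1][0, 1]ᵀ, so take a₁ = [3, -2], b₁ = [1, -2], a₂ = [1, -1], b₂ = [0, 1].
Each slice is an integer combination of E₁ = a₁b₁ᵀ and E₂ = a₂b₂ᵀ: S₀ = −3·E₁ − 6·E₂, S₁ = −E₁ + 2·E₂; reading off coefficients, c₁ = [-3, -1] and c₂ = [-6, 2].
Hence T = [3, -2] ⊗ [1, -2] ⊗ [-3, -1] + [1, -1] ⊗ [0, 1] ⊗ [-6, 2], so rank(T) ≤ 2.
These bounds meet, so rank(T) = 2.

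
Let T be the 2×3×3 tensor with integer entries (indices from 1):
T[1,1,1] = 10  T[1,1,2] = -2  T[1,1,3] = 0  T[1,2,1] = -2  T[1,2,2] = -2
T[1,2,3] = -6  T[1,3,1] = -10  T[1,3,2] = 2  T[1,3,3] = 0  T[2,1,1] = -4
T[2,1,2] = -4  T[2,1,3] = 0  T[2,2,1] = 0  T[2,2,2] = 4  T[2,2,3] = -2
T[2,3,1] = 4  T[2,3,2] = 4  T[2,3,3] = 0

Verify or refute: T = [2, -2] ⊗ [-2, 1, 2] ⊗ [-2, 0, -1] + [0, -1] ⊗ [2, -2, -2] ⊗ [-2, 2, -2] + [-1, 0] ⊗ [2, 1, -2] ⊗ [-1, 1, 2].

No

Reconstruct entry (1,2,1) from the claimed factors: Σₗ aₗ[1]bₗ[2]cₗ[1] = (2)·(1)·(-2) + (0)·(-2)·(-2) + (-1)·(1)·(-1) = -3, but T[1,2,1] = -2. The claim is false.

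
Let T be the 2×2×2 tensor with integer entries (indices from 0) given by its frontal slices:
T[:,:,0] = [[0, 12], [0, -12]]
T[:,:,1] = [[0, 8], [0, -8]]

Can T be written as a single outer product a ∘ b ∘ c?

Yes

If T = a ∘ b ∘ c then every fibre of T is a multiple of the corresponding factor, so read the factors off the fibres through the nonzero entry T[0,1,0] = 12.
The mode-1 fibre T[:,1,0] = [12, -12] gives a = [1, -1] (primitive direction); the mode-2 fibre T[0,:,0] = [0, 12] gives b = [0, 1]; then c[k] = T[0,1,k] / (a[0]·b[1]) = [12, 8] / 1 = [12, 8].
Expanding [1, -1] ∘ [0, 1] ∘ [12, 8] reproduces all 8 entries of T, so T = [1, -1] ∘ [0, 1] ∘ [12, 8] and rank(T) ≤ 1.
Equivalently every frontal slice T[:,:,k] is c[k] times the rank-1 matrix [1, -1] ∘ [0, 1]. So T has rank 1 (it is nonzero).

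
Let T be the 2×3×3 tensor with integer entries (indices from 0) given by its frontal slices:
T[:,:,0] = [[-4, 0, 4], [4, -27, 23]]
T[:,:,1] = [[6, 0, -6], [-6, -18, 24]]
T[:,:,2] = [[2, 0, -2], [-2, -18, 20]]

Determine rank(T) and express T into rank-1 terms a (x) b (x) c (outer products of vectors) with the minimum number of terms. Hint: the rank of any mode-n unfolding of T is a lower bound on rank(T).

Lower bound: the mode-2 unfolding of T (rows indexed by j, columns by (i,k) = (0,0), (0,1), (0,2), (1,0), (1,1), (1,2)) is [[-4, 6, 2, 4, -6, -2], [0, 0, 0, -27, -18, -18], [4, -6, -2, 23, 24, 20]].
There the 2×2 minor on rows j ∈ {0, 1}, columns (i,k) ∈ {(0,0), (1,0)} is det [[-4, 4], [0, -27]] = 108 ≠ 0, so this unfolding has rank ≥ 2; CP rank is at least every unfolding rank, so rank(T) ≥ 2. (This is only a lower bound: in general the CP rank may exceed every unfolding rank, so we still need to exhibit 2 rank-1 terms summing to T.)
Upper bound — finding two terms. Write S_k = T[:,:,k] for the frontal slices: S₀ = [[-4, 0, 4], [4, -27, 23]], S₁ = [[6, 0, -6], [-6, -18, 24]], S₂ = [[2, 0, -2], [-2, -18, 20]].
If T = a₁ (x) b₁ (x) c₁ + a₂ (x) b₂ (x) c₂ then each S_k = c₁[k]·a₁b₁ᵀ + c₂[k]·a₂b₂ᵀ. S₀ and S₁ are linearly independent, so a₁b₁ᵀ and a₂b₂ᵀ must span the same plane of matrices: they are the rank-1 matrices of the form x·S₀ + y·S₁.
The 2×2 minor of x·S₀ + y·S₁ on rows {0,1}, columns {0,1} is 108·x² − 90·xy − 108·y² = 18·(2·x − 3·y)(3·x + 2·y), vanishing at (x:y) = (3:2) and (2:-3).
M₁ = 3·S₀ + 2·S₁ = [[0, 0, 0], [0, -117, 117]] = (-117)·(0, 1)(0, 1, -1)ᵀ and M₂ = 2·S₀ − 3·S₁ = [[-26, 0, 26], [26, 0, -26]] = (-26)·(1, -1)(1, 0, -1)ᵀ, so take a₁ = (0, 1), b₁ = (0, 1, -1), a₂ = (1, -1), b₂ = (1, 0, -1).
Each slice is an integer combination of E₁ = a₁b₁ᵀ and E₂ = a₂b₂ᵀ: S₀ = −27·E₁ − 4·E₂, S₁ = −18·E₁ + 6·E₂, S₂ = −18·E₁ + 2·E₂; reading off coefficients, c₁ = (-27, -18, -18) and c₂ = (-4, 6, 2).
Hence T = (0, 1) (x) (0, 1, -1) (x) (-27, -18, -18) + (1, -1) (x) (1, 0, -1) (x) (-4, 6, 2), so rank(T) ≤ 2.
These bounds meet, so rank(T) = 2.

rank(T) = 2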